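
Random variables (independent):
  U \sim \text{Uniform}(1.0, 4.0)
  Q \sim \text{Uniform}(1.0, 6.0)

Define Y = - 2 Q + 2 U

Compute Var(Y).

For independent RVs: Var(aX + bY) = a²Var(X) + b²Var(Y)
Var(U) = 0.75
Var(Q) = 2.0833333
Var(Y) = 2²*0.75 + (-2)²*2.0833333
= 4*0.75 + 4*2.0833333 = 11.333333

11.333333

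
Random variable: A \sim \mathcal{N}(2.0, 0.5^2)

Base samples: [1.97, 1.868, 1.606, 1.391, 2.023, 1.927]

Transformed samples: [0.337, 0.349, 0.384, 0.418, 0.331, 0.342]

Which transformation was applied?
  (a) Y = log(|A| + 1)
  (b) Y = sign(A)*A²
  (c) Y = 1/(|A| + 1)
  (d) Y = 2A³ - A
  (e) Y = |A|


Checking option (c) Y = 1/(|A| + 1):
  A = 1.97 -> Y = 0.337 ✓
  A = 1.868 -> Y = 0.349 ✓
  A = 1.606 -> Y = 0.384 ✓
All samples match this transformation.

(c) 1/(|A| + 1)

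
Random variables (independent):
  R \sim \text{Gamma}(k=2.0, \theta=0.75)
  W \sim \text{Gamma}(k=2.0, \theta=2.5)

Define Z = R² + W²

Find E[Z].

E[Z] = E[R²] + E[W²]
E[R²] = Var(R) + E[R]² = 1.125 + 2.25 = 3.375
E[W²] = Var(W) + E[W]² = 12.5 + 25 = 37.5
E[Z] = 3.375 + 37.5 = 40.875

40.875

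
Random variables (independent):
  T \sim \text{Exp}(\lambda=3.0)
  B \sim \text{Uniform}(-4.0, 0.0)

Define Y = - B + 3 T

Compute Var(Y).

For independent RVs: Var(aX + bY) = a²Var(X) + b²Var(Y)
Var(T) = 0.11111111
Var(B) = 1.3333333
Var(Y) = 3²*0.11111111 + (-1)²*1.3333333
= 9*0.11111111 + 1*1.3333333 = 2.3333333

2.3333333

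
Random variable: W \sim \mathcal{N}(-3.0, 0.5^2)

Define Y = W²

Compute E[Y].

E[W²] = Var(W) + (E[W])² = 0.25 + 9 = 9.25

9.25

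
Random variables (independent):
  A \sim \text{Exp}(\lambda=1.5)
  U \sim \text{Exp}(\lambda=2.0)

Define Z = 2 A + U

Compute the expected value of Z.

E[Z] = 2*E[A] + 1*E[U]
E[A] = 0.66666667
E[U] = 0.5
E[Z] = 2*0.66666667 + 1*0.5 = 1.8333333

1.8333333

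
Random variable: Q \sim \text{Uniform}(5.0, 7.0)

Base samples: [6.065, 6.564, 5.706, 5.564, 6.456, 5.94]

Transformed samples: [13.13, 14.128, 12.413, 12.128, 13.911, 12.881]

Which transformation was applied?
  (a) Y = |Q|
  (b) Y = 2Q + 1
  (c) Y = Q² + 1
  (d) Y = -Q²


Checking option (b) Y = 2Q + 1:
  Q = 6.065 -> Y = 13.13 ✓
  Q = 6.564 -> Y = 14.128 ✓
  Q = 5.706 -> Y = 12.413 ✓
All samples match this transformation.

(b) 2Q + 1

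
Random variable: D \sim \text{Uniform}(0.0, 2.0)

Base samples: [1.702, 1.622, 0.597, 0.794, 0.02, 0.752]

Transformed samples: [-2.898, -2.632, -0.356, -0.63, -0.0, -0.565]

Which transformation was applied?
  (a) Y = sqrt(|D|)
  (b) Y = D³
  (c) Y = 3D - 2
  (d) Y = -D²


Checking option (d) Y = -D²:
  D = 1.702 -> Y = -2.898 ✓
  D = 1.622 -> Y = -2.632 ✓
  D = 0.597 -> Y = -0.356 ✓
All samples match this transformation.

(d) -D²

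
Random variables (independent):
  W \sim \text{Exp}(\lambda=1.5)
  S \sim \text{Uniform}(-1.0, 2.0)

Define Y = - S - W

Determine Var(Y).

For independent RVs: Var(aX + bY) = a²Var(X) + b²Var(Y)
Var(W) = 0.44444444
Var(S) = 0.75
Var(Y) = (-1)²*0.44444444 + (-1)²*0.75
= 1*0.44444444 + 1*0.75 = 1.1944444

1.1944444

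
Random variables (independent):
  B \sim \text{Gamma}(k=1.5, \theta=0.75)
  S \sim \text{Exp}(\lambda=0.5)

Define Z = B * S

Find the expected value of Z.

For independent RVs: E[XY] = E[X]*E[Y]
E[B] = 1.125
E[S] = 2
E[Z] = 1.125 * 2 = 2.25

2.25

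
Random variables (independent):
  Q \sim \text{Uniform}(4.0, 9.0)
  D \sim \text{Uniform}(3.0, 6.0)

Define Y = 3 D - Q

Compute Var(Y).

For independent RVs: Var(aX + bY) = a²Var(X) + b²Var(Y)
Var(Q) = 2.0833333
Var(D) = 0.75
Var(Y) = (-1)²*2.0833333 + 3²*0.75
= 1*2.0833333 + 9*0.75 = 8.8333333

8.8333333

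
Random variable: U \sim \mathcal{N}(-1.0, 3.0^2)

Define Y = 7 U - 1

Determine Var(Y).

For Y = aU + b: Var(Y) = a² * Var(U)
Var(U) = 3.0^2 = 9
Var(Y) = 7² * 9 = 49 * 9 = 441

441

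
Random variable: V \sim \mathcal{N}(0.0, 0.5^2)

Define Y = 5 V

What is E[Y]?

For Y = 5V:
E[Y] = 5 * E[V]
E[V] = 0.0 = 0
E[Y] = 5 * 0 = 0

0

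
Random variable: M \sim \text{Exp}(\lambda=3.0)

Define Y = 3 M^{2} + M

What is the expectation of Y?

E[Y] = 3*E[M²] + 1*E[M]
E[M] = 0.33333333
E[M²] = Var(M) + (E[M])² = 0.11111111 + 0.11111111 = 0.22222222
E[Y] = 3*0.22222222 + 1*0.33333333 = 1

1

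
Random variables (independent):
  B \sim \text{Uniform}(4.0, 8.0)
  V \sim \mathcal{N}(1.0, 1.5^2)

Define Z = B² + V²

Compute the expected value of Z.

E[Z] = E[B²] + E[V²]
E[B²] = Var(B) + E[B]² = 1.3333333 + 36 = 37.333333
E[V²] = Var(V) + E[V]² = 2.25 + 1 = 3.25
E[Z] = 37.333333 + 3.25 = 40.583333

40.583333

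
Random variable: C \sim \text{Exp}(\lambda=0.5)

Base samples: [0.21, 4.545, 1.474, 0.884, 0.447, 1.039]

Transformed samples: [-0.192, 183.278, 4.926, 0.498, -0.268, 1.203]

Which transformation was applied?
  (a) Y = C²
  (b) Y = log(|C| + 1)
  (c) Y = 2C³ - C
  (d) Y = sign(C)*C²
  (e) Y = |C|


Checking option (c) Y = 2C³ - C:
  C = 0.21 -> Y = -0.192 ✓
  C = 4.545 -> Y = 183.278 ✓
  C = 1.474 -> Y = 4.926 ✓
All samples match this transformation.

(c) 2C³ - C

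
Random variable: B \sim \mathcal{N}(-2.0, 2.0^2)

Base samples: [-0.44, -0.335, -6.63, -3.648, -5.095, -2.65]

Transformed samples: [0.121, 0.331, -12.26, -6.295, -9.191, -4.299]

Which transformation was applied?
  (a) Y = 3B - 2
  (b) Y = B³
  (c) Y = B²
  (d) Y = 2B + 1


Checking option (d) Y = 2B + 1:
  B = -0.44 -> Y = 0.121 ✓
  B = -0.335 -> Y = 0.331 ✓
  B = -6.63 -> Y = -12.26 ✓
All samples match this transformation.

(d) 2B + 1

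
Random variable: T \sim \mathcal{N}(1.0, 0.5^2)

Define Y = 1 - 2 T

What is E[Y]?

For Y = -2T + 1:
E[Y] = -2 * E[T] + 1
E[T] = 1.0 = 1
E[Y] = -2 * 1 + 1 = -1

-1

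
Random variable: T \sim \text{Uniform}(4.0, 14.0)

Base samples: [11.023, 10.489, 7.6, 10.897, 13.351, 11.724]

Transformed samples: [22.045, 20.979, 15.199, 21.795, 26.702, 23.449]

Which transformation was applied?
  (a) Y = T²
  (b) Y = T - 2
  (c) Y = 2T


Checking option (c) Y = 2T:
  T = 11.023 -> Y = 22.045 ✓
  T = 10.489 -> Y = 20.979 ✓
  T = 7.6 -> Y = 15.199 ✓
All samples match this transformation.

(c) 2T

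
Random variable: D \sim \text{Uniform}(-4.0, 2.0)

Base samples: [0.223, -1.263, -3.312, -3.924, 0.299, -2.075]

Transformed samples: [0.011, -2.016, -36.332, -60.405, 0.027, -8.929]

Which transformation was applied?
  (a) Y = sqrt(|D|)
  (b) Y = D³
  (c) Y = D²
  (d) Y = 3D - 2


Checking option (b) Y = D³:
  D = 0.223 -> Y = 0.011 ✓
  D = -1.263 -> Y = -2.016 ✓
  D = -3.312 -> Y = -36.332 ✓
All samples match this transformation.

(b) D³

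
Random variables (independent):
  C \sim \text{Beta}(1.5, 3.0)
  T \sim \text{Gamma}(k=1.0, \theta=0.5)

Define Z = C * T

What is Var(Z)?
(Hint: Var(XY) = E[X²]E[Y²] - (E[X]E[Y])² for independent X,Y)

Var(XY) = E[X²]E[Y²] - (E[X]E[Y])²
E[C] = 0.33333333, Var(C) = 0.04040404
E[T] = 0.5, Var(T) = 0.25
E[C²] = 0.04040404 + 0.33333333² = 0.15151515
E[T²] = 0.25 + 0.5² = 0.5
Var(Z) = 0.15151515*0.5 - (0.33333333*0.5)²
= 0.075757576 - 0.027777778 = 0.047979798

0.047979798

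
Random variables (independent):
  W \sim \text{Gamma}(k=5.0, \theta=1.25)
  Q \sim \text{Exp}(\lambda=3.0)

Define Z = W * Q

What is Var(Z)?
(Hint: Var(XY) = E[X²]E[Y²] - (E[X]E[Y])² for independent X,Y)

Var(XY) = E[X²]E[Y²] - (E[X]E[Y])²
E[W] = 6.25, Var(W) = 7.8125
E[Q] = 0.33333333, Var(Q) = 0.11111111
E[W²] = 7.8125 + 6.25² = 46.875
E[Q²] = 0.11111111 + 0.33333333² = 0.22222222
Var(Z) = 46.875*0.22222222 - (6.25*0.33333333)²
= 10.416667 - 4.3402778 = 6.0763889

6.0763889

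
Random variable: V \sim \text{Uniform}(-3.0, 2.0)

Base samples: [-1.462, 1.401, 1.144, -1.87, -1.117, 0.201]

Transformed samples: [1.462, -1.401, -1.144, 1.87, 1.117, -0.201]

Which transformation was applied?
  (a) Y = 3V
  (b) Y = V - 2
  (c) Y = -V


Checking option (c) Y = -V:
  V = -1.462 -> Y = 1.462 ✓
  V = 1.401 -> Y = -1.401 ✓
  V = 1.144 -> Y = -1.144 ✓
All samples match this transformation.

(c) -V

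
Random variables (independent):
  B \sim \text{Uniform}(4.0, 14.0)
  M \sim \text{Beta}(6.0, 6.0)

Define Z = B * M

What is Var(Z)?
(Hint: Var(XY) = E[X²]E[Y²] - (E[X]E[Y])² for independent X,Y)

Var(XY) = E[X²]E[Y²] - (E[X]E[Y])²
E[B] = 9, Var(B) = 8.3333333
E[M] = 0.5, Var(M) = 0.019230769
E[B²] = 8.3333333 + 9² = 89.333333
E[M²] = 0.019230769 + 0.5² = 0.26923077
Var(Z) = 89.333333*0.26923077 - (9*0.5)²
= 24.051282 - 20.25 = 3.8012821

3.8012821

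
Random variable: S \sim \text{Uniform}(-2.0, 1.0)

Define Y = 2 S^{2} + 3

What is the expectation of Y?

E[Y] = 2*E[S²] + 3
E[S] = -0.5
E[S²] = Var(S) + (E[S])² = 0.75 + 0.25 = 1
E[Y] = 2*1 + 3 = 5

5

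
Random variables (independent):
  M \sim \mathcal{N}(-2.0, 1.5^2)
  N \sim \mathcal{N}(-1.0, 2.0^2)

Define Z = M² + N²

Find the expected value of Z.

E[Z] = E[M²] + E[N²]
E[M²] = Var(M) + E[M]² = 2.25 + 4 = 6.25
E[N²] = Var(N) + E[N]² = 4 + 1 = 5
E[Z] = 6.25 + 5 = 11.25

11.25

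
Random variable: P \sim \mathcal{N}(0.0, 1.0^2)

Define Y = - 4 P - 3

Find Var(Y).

For Y = aP + b: Var(Y) = a² * Var(P)
Var(P) = 1.0^2 = 1
Var(Y) = (-4)² * 1 = 16 * 1 = 16

16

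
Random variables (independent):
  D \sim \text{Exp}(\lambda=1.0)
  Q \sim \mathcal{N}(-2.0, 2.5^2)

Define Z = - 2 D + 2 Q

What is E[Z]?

E[Z] = -2*E[D] + 2*E[Q]
E[D] = 1
E[Q] = -2
E[Z] = -2*1 + 2*(-2) = -6

-6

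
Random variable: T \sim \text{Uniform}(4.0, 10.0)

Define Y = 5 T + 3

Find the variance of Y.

For Y = aT + b: Var(Y) = a² * Var(T)
Var(T) = (10 - 4)^2/12 = 3
Var(Y) = 5² * 3 = 25 * 3 = 75

75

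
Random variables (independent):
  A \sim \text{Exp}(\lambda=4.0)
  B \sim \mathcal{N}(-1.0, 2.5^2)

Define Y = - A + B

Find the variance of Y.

For independent RVs: Var(aX + bY) = a²Var(X) + b²Var(Y)
Var(A) = 0.0625
Var(B) = 6.25
Var(Y) = (-1)²*0.0625 + 1²*6.25
= 1*0.0625 + 1*6.25 = 6.3125

6.3125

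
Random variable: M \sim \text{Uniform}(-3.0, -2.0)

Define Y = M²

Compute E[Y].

E[M²] = Var(M) + (E[M])² = 0.083333333 + 6.25 = 6.3333333

6.3333333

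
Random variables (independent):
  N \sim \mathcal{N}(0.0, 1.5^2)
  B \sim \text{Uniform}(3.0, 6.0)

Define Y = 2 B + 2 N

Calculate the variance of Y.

For independent RVs: Var(aX + bY) = a²Var(X) + b²Var(Y)
Var(N) = 2.25
Var(B) = 0.75
Var(Y) = 2²*2.25 + 2²*0.75
= 4*2.25 + 4*0.75 = 12

12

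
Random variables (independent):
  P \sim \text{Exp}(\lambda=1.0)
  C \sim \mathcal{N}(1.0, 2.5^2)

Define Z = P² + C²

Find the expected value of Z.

E[Z] = E[P²] + E[C²]
E[P²] = Var(P) + E[P]² = 1 + 1 = 2
E[C²] = Var(C) + E[C]² = 6.25 + 1 = 7.25
E[Z] = 2 + 7.25 = 9.25

9.25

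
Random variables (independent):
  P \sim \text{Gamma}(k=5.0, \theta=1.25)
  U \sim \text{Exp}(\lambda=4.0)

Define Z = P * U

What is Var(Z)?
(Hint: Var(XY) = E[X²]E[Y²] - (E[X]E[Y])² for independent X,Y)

Var(XY) = E[X²]E[Y²] - (E[X]E[Y])²
E[P] = 6.25, Var(P) = 7.8125
E[U] = 0.25, Var(U) = 0.0625
E[P²] = 7.8125 + 6.25² = 46.875
E[U²] = 0.0625 + 0.25² = 0.125
Var(Z) = 46.875*0.125 - (6.25*0.25)²
= 5.859375 - 2.4414062 = 3.4179688

3.4179688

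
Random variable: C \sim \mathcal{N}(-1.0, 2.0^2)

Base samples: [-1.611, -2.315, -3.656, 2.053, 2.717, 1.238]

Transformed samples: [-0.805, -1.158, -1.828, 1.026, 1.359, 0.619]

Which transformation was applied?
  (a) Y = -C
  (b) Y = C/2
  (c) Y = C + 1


Checking option (b) Y = C/2:
  C = -1.611 -> Y = -0.805 ✓
  C = -2.315 -> Y = -1.158 ✓
  C = -3.656 -> Y = -1.828 ✓
All samples match this transformation.

(b) C/2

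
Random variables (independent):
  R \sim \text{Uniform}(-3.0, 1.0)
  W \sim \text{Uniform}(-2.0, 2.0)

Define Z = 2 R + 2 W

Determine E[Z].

E[Z] = 2*E[R] + 2*E[W]
E[R] = -1
E[W] = 0
E[Z] = 2*(-1) + 2*0 = -2

-2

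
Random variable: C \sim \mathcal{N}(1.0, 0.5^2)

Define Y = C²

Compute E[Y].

E[C²] = Var(C) + (E[C])² = 0.25 + 1 = 1.25

1.25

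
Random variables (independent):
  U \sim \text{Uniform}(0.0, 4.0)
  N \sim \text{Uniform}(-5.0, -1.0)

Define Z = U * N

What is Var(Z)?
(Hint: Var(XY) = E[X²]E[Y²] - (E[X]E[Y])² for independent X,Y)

Var(XY) = E[X²]E[Y²] - (E[X]E[Y])²
E[U] = 2, Var(U) = 1.3333333
E[N] = -3, Var(N) = 1.3333333
E[U²] = 1.3333333 + 2² = 5.3333333
E[N²] = 1.3333333 + (-3)² = 10.333333
Var(Z) = 5.3333333*10.333333 - (2*(-3))²
= 55.111111 - 36 = 19.111111

19.111111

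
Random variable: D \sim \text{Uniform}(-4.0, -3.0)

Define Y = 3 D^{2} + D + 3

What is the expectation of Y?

E[Y] = 3*E[D²] + 1*E[D] + 3
E[D] = -3.5
E[D²] = Var(D) + (E[D])² = 0.083333333 + 12.25 = 12.333333
E[Y] = 3*12.333333 + 1*(-3.5) + 3 = 36.5

36.5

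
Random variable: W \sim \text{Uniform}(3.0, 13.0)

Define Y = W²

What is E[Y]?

E[W²] = Var(W) + (E[W])² = 8.3333333 + 64 = 72.333333

72.333333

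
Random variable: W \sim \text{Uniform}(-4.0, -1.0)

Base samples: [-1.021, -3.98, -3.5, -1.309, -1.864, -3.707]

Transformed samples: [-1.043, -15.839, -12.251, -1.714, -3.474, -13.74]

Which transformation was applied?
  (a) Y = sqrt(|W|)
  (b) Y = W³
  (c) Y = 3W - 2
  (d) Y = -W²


Checking option (d) Y = -W²:
  W = -1.021 -> Y = -1.043 ✓
  W = -3.98 -> Y = -15.839 ✓
  W = -3.5 -> Y = -12.251 ✓
All samples match this transformation.

(d) -W²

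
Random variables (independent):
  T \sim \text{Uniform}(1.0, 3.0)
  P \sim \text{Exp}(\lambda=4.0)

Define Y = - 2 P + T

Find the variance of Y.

For independent RVs: Var(aX + bY) = a²Var(X) + b²Var(Y)
Var(T) = 0.33333333
Var(P) = 0.0625
Var(Y) = 1²*0.33333333 + (-2)²*0.0625
= 1*0.33333333 + 4*0.0625 = 0.58333333

0.58333333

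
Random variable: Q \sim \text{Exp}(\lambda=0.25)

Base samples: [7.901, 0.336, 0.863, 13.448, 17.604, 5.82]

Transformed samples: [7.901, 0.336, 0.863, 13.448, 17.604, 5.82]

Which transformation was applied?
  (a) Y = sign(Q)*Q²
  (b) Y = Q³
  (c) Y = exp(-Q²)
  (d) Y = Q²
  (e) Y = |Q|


Checking option (e) Y = |Q|:
  Q = 7.901 -> Y = 7.901 ✓
  Q = 0.336 -> Y = 0.336 ✓
  Q = 0.863 -> Y = 0.863 ✓
All samples match this transformation.

(e) |Q|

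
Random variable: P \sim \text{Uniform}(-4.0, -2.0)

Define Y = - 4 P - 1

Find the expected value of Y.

For Y = -4P - 1:
E[Y] = -4 * E[P] - 1
E[P] = (-4 - 2)/2 = -3
E[Y] = -4 * (-3) - 1 = 11

11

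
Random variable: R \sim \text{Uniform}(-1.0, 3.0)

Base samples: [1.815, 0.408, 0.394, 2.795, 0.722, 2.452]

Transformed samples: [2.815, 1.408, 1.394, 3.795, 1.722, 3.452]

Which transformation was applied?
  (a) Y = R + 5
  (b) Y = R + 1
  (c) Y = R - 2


Checking option (b) Y = R + 1:
  R = 1.815 -> Y = 2.815 ✓
  R = 0.408 -> Y = 1.408 ✓
  R = 0.394 -> Y = 1.394 ✓
All samples match this transformation.

(b) R + 1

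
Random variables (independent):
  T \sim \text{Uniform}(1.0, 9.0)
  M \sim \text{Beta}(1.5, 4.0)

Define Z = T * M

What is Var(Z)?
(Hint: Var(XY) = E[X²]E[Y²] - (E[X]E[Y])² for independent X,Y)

Var(XY) = E[X²]E[Y²] - (E[X]E[Y])²
E[T] = 5, Var(T) = 5.3333333
E[M] = 0.27272727, Var(M) = 0.03051494
E[T²] = 5.3333333 + 5² = 30.333333
E[M²] = 0.03051494 + 0.27272727² = 0.1048951
Var(Z) = 30.333333*0.1048951 - (5*0.27272727)²
= 3.1818182 - 1.8595041 = 1.322314

1.322314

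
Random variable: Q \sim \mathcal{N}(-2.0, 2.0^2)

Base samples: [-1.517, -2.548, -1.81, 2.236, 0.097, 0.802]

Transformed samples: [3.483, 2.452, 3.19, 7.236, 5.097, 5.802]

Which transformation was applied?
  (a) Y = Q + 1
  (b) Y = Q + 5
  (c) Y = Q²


Checking option (b) Y = Q + 5:
  Q = -1.517 -> Y = 3.483 ✓
  Q = -2.548 -> Y = 2.452 ✓
  Q = -1.81 -> Y = 3.19 ✓
All samples match this transformation.

(b) Q + 5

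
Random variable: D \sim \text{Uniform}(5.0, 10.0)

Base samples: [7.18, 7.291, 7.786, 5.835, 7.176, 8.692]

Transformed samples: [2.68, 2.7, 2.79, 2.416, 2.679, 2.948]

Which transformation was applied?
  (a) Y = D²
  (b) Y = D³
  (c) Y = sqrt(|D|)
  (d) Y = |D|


Checking option (c) Y = sqrt(|D|):
  D = 7.18 -> Y = 2.68 ✓
  D = 7.291 -> Y = 2.7 ✓
  D = 7.786 -> Y = 2.79 ✓
All samples match this transformation.

(c) sqrt(|D|)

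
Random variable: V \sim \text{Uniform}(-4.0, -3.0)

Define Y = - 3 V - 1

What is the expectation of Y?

For Y = -3V - 1:
E[Y] = -3 * E[V] - 1
E[V] = (-4 - 3)/2 = -3.5
E[Y] = -3 * (-3.5) - 1 = 9.5

9.5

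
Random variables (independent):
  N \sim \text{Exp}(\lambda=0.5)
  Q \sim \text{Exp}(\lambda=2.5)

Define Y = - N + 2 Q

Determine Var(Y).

For independent RVs: Var(aX + bY) = a²Var(X) + b²Var(Y)
Var(N) = 4
Var(Q) = 0.16
Var(Y) = (-1)²*4 + 2²*0.16
= 1*4 + 4*0.16 = 4.64

4.64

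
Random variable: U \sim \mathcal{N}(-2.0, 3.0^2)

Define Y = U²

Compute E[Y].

Using E[X²] = Var(X) + (E[X])²:
E[U] = -2
Var(U) = 3.0^2 = 9
E[U²] = 9 + (-2)² = 9 + 4 = 13

13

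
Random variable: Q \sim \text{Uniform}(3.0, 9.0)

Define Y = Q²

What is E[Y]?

E[Q²] = Var(Q) + (E[Q])² = 3 + 36 = 39

39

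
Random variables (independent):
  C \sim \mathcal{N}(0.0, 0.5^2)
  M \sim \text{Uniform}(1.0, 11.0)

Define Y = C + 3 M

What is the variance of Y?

For independent RVs: Var(aX + bY) = a²Var(X) + b²Var(Y)
Var(C) = 0.25
Var(M) = 8.3333333
Var(Y) = 1²*0.25 + 3²*8.3333333
= 1*0.25 + 9*8.3333333 = 75.25

75.25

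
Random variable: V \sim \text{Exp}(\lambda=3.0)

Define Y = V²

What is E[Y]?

E[V²] = Var(V) + (E[V])² = 0.11111111 + 0.11111111 = 0.22222222

0.22222222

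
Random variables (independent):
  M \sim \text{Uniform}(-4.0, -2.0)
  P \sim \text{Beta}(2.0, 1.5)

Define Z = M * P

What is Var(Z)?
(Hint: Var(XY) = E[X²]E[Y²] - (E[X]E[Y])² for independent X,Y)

Var(XY) = E[X²]E[Y²] - (E[X]E[Y])²
E[M] = -3, Var(M) = 0.33333333
E[P] = 0.57142857, Var(P) = 0.054421769
E[M²] = 0.33333333 + (-3)² = 9.3333333
E[P²] = 0.054421769 + 0.57142857² = 0.38095238
Var(Z) = 9.3333333*0.38095238 - (-3*0.57142857)²
= 3.5555556 - 2.9387755 = 0.61678005

0.61678005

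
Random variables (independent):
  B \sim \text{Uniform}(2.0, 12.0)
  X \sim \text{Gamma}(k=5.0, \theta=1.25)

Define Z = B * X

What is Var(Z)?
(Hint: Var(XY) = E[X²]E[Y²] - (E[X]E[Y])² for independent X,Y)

Var(XY) = E[X²]E[Y²] - (E[X]E[Y])²
E[B] = 7, Var(B) = 8.3333333
E[X] = 6.25, Var(X) = 7.8125
E[B²] = 8.3333333 + 7² = 57.333333
E[X²] = 7.8125 + 6.25² = 46.875
Var(Z) = 57.333333*46.875 - (7*6.25)²
= 2687.5 - 1914.0625 = 773.4375

773.4375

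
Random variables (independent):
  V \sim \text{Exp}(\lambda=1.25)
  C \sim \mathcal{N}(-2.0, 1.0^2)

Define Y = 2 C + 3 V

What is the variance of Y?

For independent RVs: Var(aX + bY) = a²Var(X) + b²Var(Y)
Var(V) = 0.64
Var(C) = 1
Var(Y) = 3²*0.64 + 2²*1
= 9*0.64 + 4*1 = 9.76

9.76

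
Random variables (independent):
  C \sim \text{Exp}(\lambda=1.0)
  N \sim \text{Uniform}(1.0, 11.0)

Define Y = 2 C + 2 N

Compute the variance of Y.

For independent RVs: Var(aX + bY) = a²Var(X) + b²Var(Y)
Var(C) = 1
Var(N) = 8.3333333
Var(Y) = 2²*1 + 2²*8.3333333
= 4*1 + 4*8.3333333 = 37.333333

37.333333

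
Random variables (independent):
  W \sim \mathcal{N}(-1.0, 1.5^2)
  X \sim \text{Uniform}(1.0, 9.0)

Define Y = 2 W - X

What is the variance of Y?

For independent RVs: Var(aX + bY) = a²Var(X) + b²Var(Y)
Var(W) = 2.25
Var(X) = 5.3333333
Var(Y) = 2²*2.25 + (-1)²*5.3333333
= 4*2.25 + 1*5.3333333 = 14.333333

14.333333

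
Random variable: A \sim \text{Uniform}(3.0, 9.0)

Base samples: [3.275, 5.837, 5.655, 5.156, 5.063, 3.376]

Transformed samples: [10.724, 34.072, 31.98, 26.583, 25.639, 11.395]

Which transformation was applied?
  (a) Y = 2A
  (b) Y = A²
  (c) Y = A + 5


Checking option (b) Y = A²:
  A = 3.275 -> Y = 10.724 ✓
  A = 5.837 -> Y = 34.072 ✓
  A = 5.655 -> Y = 31.98 ✓
All samples match this transformation.

(b) A²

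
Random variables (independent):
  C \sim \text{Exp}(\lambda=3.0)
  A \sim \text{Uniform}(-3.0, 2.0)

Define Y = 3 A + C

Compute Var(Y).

For independent RVs: Var(aX + bY) = a²Var(X) + b²Var(Y)
Var(C) = 0.11111111
Var(A) = 2.0833333
Var(Y) = 1²*0.11111111 + 3²*2.0833333
= 1*0.11111111 + 9*2.0833333 = 18.861111

18.861111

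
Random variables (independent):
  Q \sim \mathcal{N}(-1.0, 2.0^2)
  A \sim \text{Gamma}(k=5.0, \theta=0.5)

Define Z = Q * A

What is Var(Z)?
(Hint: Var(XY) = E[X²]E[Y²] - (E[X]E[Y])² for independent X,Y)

Var(XY) = E[X²]E[Y²] - (E[X]E[Y])²
E[Q] = -1, Var(Q) = 4
E[A] = 2.5, Var(A) = 1.25
E[Q²] = 4 + (-1)² = 5
E[A²] = 1.25 + 2.5² = 7.5
Var(Z) = 5*7.5 - (-1*2.5)²
= 37.5 - 6.25 = 31.25

31.25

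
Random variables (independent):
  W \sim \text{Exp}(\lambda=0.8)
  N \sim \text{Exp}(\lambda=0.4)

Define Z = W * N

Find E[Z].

For independent RVs: E[XY] = E[X]*E[Y]
E[W] = 1.25
E[N] = 2.5
E[Z] = 1.25 * 2.5 = 3.125

3.125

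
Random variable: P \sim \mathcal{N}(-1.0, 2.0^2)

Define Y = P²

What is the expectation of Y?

Using E[X²] = Var(X) + (E[X])²:
E[P] = -1
Var(P) = 2.0^2 = 4
E[P²] = 4 + (-1)² = 4 + 1 = 5

5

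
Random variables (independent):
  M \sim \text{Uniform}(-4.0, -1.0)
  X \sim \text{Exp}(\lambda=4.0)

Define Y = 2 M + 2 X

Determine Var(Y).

For independent RVs: Var(aX + bY) = a²Var(X) + b²Var(Y)
Var(M) = 0.75
Var(X) = 0.0625
Var(Y) = 2²*0.75 + 2²*0.0625
= 4*0.75 + 4*0.0625 = 3.25

3.25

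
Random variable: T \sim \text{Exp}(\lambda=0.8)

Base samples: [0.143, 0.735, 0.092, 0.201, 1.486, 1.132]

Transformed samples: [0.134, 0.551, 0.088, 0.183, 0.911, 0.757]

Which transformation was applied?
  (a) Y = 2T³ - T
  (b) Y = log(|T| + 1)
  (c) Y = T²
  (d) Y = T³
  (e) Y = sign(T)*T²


Checking option (b) Y = log(|T| + 1):
  T = 0.143 -> Y = 0.134 ✓
  T = 0.735 -> Y = 0.551 ✓
  T = 0.092 -> Y = 0.088 ✓
All samples match this transformation.

(b) log(|T| + 1)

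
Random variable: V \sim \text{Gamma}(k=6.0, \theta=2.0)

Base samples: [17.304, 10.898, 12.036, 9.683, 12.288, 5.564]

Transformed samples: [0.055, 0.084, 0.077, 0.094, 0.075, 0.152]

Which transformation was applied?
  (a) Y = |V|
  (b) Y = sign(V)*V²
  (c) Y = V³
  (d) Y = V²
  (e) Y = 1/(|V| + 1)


Checking option (e) Y = 1/(|V| + 1):
  V = 17.304 -> Y = 0.055 ✓
  V = 10.898 -> Y = 0.084 ✓
  V = 12.036 -> Y = 0.077 ✓
All samples match this transformation.

(e) 1/(|V| + 1)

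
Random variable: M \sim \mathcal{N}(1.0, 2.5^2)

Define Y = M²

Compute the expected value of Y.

E[M²] = Var(M) + (E[M])² = 6.25 + 1 = 7.25

7.25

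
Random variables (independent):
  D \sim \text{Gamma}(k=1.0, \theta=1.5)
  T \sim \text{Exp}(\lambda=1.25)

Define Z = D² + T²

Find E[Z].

E[Z] = E[D²] + E[T²]
E[D²] = Var(D) + E[D]² = 2.25 + 2.25 = 4.5
E[T²] = Var(T) + E[T]² = 0.64 + 0.64 = 1.28
E[Z] = 4.5 + 1.28 = 5.78

5.78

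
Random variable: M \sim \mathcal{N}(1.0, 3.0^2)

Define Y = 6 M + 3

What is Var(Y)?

For Y = aM + b: Var(Y) = a² * Var(M)
Var(M) = 3.0^2 = 9
Var(Y) = 6² * 9 = 36 * 9 = 324

324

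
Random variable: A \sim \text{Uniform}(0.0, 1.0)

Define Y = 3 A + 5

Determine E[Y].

For Y = 3A + 5:
E[Y] = 3 * E[A] + 5
E[A] = (0 + 1)/2 = 0.5
E[Y] = 3 * 0.5 + 5 = 6.5

6.5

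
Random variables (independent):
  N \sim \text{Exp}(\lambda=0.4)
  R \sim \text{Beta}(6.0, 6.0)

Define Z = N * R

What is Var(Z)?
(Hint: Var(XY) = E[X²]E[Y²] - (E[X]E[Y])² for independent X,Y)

Var(XY) = E[X²]E[Y²] - (E[X]E[Y])²
E[N] = 2.5, Var(N) = 6.25
E[R] = 0.5, Var(R) = 0.019230769
E[N²] = 6.25 + 2.5² = 12.5
E[R²] = 0.019230769 + 0.5² = 0.26923077
Var(Z) = 12.5*0.26923077 - (2.5*0.5)²
= 3.3653846 - 1.5625 = 1.8028846

1.8028846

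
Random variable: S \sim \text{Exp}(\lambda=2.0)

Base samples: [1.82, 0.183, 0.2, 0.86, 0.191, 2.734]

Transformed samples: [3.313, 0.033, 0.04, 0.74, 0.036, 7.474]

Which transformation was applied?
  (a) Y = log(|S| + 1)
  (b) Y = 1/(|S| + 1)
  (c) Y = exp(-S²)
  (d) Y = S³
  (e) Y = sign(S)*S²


Checking option (e) Y = sign(S)*S²:
  S = 1.82 -> Y = 3.313 ✓
  S = 0.183 -> Y = 0.033 ✓
  S = 0.2 -> Y = 0.04 ✓
All samples match this transformation.

(e) sign(S)*S²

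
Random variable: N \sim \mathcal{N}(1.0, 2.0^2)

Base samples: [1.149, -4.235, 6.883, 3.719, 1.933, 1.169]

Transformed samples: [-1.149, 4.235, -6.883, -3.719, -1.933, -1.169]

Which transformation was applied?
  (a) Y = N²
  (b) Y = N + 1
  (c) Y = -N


Checking option (c) Y = -N:
  N = 1.149 -> Y = -1.149 ✓
  N = -4.235 -> Y = 4.235 ✓
  N = 6.883 -> Y = -6.883 ✓
All samples match this transformation.

(c) -N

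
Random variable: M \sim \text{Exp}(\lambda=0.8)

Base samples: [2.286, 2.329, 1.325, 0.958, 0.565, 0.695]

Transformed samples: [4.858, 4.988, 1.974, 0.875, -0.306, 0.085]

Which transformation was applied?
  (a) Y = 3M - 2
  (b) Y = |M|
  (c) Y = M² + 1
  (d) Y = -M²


Checking option (a) Y = 3M - 2:
  M = 2.286 -> Y = 4.858 ✓
  M = 2.329 -> Y = 4.988 ✓
  M = 1.325 -> Y = 1.974 ✓
All samples match this transformation.

(a) 3M - 2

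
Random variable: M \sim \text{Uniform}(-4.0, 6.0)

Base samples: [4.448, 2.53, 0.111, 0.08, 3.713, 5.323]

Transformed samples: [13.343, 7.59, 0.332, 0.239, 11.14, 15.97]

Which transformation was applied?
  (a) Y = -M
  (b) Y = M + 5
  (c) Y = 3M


Checking option (c) Y = 3M:
  M = 4.448 -> Y = 13.343 ✓
  M = 2.53 -> Y = 7.59 ✓
  M = 0.111 -> Y = 0.332 ✓
All samples match this transformation.

(c) 3M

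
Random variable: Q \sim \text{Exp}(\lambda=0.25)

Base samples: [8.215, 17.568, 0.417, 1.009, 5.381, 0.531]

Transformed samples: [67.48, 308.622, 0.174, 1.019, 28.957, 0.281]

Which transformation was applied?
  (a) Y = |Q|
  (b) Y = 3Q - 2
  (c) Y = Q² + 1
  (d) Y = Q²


Checking option (d) Y = Q²:
  Q = 8.215 -> Y = 67.48 ✓
  Q = 17.568 -> Y = 308.622 ✓
  Q = 0.417 -> Y = 0.174 ✓
All samples match this transformation.

(d) Q²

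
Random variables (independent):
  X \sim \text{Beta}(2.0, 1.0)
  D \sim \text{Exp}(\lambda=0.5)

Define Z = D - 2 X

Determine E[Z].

E[Z] = -2*E[X] + 1*E[D]
E[X] = 0.66666667
E[D] = 2
E[Z] = -2*0.66666667 + 1*2 = 0.66666667

0.66666667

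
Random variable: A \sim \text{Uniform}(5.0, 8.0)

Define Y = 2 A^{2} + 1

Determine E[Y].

E[Y] = 2*E[A²] + 1
E[A] = 6.5
E[A²] = Var(A) + (E[A])² = 0.75 + 42.25 = 43
E[Y] = 2*43 + 1 = 87

87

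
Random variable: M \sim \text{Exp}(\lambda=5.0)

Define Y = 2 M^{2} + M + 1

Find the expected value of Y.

E[Y] = 2*E[M²] + 1*E[M] + 1
E[M] = 0.2
E[M²] = Var(M) + (E[M])² = 0.04 + 0.04 = 0.08
E[Y] = 2*0.08 + 1*0.2 + 1 = 1.36

1.36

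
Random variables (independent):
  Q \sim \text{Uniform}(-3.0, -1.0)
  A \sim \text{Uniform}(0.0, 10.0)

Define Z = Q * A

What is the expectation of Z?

For independent RVs: E[XY] = E[X]*E[Y]
E[Q] = -2
E[A] = 5
E[Z] = -2 * 5 = -10

-10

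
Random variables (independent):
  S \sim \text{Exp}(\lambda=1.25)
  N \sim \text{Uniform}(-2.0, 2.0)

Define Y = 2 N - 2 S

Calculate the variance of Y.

For independent RVs: Var(aX + bY) = a²Var(X) + b²Var(Y)
Var(S) = 0.64
Var(N) = 1.3333333
Var(Y) = (-2)²*0.64 + 2²*1.3333333
= 4*0.64 + 4*1.3333333 = 7.8933333

7.8933333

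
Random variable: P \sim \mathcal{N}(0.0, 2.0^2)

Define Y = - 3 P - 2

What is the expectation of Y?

For Y = -3P - 2:
E[Y] = -3 * E[P] - 2
E[P] = 0.0 = 0
E[Y] = -3 * 0 - 2 = -2

-2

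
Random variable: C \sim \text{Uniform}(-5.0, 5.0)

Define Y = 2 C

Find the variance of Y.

For Y = aC + b: Var(Y) = a² * Var(C)
Var(C) = (5 + 5)^2/12 = 8.3333333
Var(Y) = 2² * 8.3333333 = 4 * 8.3333333 = 33.333333

33.333333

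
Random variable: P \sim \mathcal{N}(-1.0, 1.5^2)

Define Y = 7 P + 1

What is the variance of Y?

For Y = aP + b: Var(Y) = a² * Var(P)
Var(P) = 1.5^2 = 2.25
Var(Y) = 7² * 2.25 = 49 * 2.25 = 110.25

110.25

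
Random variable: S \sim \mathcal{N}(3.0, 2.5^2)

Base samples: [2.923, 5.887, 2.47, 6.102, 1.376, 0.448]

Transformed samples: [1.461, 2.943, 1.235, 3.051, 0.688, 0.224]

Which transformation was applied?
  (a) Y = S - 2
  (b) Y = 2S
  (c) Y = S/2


Checking option (c) Y = S/2:
  S = 2.923 -> Y = 1.461 ✓
  S = 5.887 -> Y = 2.943 ✓
  S = 2.47 -> Y = 1.235 ✓
All samples match this transformation.

(c) S/2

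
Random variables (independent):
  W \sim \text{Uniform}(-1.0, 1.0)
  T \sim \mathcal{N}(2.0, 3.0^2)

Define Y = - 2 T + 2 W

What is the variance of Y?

For independent RVs: Var(aX + bY) = a²Var(X) + b²Var(Y)
Var(W) = 0.33333333
Var(T) = 9
Var(Y) = 2²*0.33333333 + (-2)²*9
= 4*0.33333333 + 4*9 = 37.333333

37.333333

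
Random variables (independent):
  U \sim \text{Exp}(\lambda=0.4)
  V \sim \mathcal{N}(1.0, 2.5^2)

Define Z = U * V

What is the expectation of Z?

For independent RVs: E[XY] = E[X]*E[Y]
E[U] = 2.5
E[V] = 1
E[Z] = 2.5 * 1 = 2.5

2.5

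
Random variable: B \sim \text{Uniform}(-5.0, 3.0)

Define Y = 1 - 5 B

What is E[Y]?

For Y = -5B + 1:
E[Y] = -5 * E[B] + 1
E[B] = (-5 + 3)/2 = -1
E[Y] = -5 * (-1) + 1 = 6

6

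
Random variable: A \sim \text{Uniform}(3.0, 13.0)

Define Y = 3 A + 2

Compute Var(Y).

For Y = aA + b: Var(Y) = a² * Var(A)
Var(A) = (13 - 3)^2/12 = 8.3333333
Var(Y) = 3² * 8.3333333 = 9 * 8.3333333 = 75

75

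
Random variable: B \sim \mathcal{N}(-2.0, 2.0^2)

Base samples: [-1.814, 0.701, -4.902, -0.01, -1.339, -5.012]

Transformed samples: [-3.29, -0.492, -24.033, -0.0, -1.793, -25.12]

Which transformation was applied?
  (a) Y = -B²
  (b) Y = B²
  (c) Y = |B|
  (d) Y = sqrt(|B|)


Checking option (a) Y = -B²:
  B = -1.814 -> Y = -3.29 ✓
  B = 0.701 -> Y = -0.492 ✓
  B = -4.902 -> Y = -24.033 ✓
All samples match this transformation.

(a) -B²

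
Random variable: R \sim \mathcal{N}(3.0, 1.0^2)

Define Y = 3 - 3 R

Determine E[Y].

For Y = -3R + 3:
E[Y] = -3 * E[R] + 3
E[R] = 3.0 = 3
E[Y] = -3 * 3 + 3 = -6

-6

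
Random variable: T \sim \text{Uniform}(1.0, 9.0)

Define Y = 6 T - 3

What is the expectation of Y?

For Y = 6T - 3:
E[Y] = 6 * E[T] - 3
E[T] = (1 + 9)/2 = 5
E[Y] = 6 * 5 - 3 = 27

27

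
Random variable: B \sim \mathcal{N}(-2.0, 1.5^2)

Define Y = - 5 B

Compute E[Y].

For Y = -5B:
E[Y] = -5 * E[B]
E[B] = -2.0 = -2
E[Y] = -5 * (-2) = 10

10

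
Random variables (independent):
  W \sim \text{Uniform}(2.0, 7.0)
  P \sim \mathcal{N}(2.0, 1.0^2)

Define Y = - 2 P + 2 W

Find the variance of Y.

For independent RVs: Var(aX + bY) = a²Var(X) + b²Var(Y)
Var(W) = 2.0833333
Var(P) = 1
Var(Y) = 2²*2.0833333 + (-2)²*1
= 4*2.0833333 + 4*1 = 12.333333

12.333333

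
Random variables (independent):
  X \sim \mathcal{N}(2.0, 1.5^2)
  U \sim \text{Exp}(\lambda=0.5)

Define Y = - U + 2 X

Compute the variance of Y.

For independent RVs: Var(aX + bY) = a²Var(X) + b²Var(Y)
Var(X) = 2.25
Var(U) = 4
Var(Y) = 2²*2.25 + (-1)²*4
= 4*2.25 + 1*4 = 13

13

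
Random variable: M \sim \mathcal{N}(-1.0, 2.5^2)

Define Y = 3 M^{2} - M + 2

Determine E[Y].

E[Y] = 3*E[M²] - 1*E[M] + 2
E[M] = -1
E[M²] = Var(M) + (E[M])² = 6.25 + 1 = 7.25
E[Y] = 3*7.25 - 1*(-1) + 2 = 24.75

24.75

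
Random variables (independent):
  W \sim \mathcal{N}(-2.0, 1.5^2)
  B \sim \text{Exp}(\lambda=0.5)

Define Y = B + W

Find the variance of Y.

For independent RVs: Var(aX + bY) = a²Var(X) + b²Var(Y)
Var(W) = 2.25
Var(B) = 4
Var(Y) = 1²*2.25 + 1²*4
= 1*2.25 + 1*4 = 6.25

6.25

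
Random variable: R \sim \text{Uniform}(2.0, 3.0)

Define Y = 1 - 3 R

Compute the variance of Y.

For Y = aR + b: Var(Y) = a² * Var(R)
Var(R) = (3 - 2)^2/12 = 0.083333333
Var(Y) = (-3)² * 0.083333333 = 9 * 0.083333333 = 0.75

0.75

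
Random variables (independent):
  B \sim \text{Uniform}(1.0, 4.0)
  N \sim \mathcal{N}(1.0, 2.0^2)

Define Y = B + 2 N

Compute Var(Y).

For independent RVs: Var(aX + bY) = a²Var(X) + b²Var(Y)
Var(B) = 0.75
Var(N) = 4
Var(Y) = 1²*0.75 + 2²*4
= 1*0.75 + 4*4 = 16.75

16.75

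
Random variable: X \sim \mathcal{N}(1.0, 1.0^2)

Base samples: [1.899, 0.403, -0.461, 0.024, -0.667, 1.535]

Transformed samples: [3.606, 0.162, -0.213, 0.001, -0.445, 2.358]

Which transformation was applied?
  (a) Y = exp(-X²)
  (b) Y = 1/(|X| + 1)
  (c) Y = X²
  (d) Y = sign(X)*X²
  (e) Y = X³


Checking option (d) Y = sign(X)*X²:
  X = 1.899 -> Y = 3.606 ✓
  X = 0.403 -> Y = 0.162 ✓
  X = -0.461 -> Y = -0.213 ✓
All samples match this transformation.

(d) sign(X)*X²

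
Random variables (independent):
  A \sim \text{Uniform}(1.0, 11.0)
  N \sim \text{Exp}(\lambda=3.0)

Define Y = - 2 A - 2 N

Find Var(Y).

For independent RVs: Var(aX + bY) = a²Var(X) + b²Var(Y)
Var(A) = 8.3333333
Var(N) = 0.11111111
Var(Y) = (-2)²*8.3333333 + (-2)²*0.11111111
= 4*8.3333333 + 4*0.11111111 = 33.777778

33.777778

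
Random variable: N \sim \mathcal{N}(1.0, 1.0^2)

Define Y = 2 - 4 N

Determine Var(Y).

For Y = aN + b: Var(Y) = a² * Var(N)
Var(N) = 1.0^2 = 1
Var(Y) = (-4)² * 1 = 16 * 1 = 16

16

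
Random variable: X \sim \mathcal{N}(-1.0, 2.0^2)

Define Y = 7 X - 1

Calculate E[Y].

For Y = 7X - 1:
E[Y] = 7 * E[X] - 1
E[X] = -1.0 = -1
E[Y] = 7 * (-1) - 1 = -8

-8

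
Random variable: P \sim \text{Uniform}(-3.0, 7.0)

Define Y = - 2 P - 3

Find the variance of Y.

For Y = aP + b: Var(Y) = a² * Var(P)
Var(P) = (7 + 3)^2/12 = 8.3333333
Var(Y) = (-2)² * 8.3333333 = 4 * 8.3333333 = 33.333333

33.333333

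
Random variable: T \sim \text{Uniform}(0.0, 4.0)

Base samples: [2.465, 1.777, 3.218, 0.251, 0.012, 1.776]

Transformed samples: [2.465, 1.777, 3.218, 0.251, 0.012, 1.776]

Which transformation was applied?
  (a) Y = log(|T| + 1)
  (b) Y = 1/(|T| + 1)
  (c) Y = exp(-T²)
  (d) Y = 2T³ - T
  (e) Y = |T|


Checking option (e) Y = |T|:
  T = 2.465 -> Y = 2.465 ✓
  T = 1.777 -> Y = 1.777 ✓
  T = 3.218 -> Y = 3.218 ✓
All samples match this transformation.

(e) |T|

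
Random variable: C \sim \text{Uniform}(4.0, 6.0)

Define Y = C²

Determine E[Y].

E[C²] = Var(C) + (E[C])² = 0.33333333 + 25 = 25.333333

25.333333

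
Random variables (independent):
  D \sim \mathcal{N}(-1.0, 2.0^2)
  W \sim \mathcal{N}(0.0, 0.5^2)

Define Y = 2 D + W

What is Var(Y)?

For independent RVs: Var(aX + bY) = a²Var(X) + b²Var(Y)
Var(D) = 4
Var(W) = 0.25
Var(Y) = 2²*4 + 1²*0.25
= 4*4 + 1*0.25 = 16.25

16.25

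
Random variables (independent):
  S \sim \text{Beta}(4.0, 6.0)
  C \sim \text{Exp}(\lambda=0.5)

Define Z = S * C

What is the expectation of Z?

For independent RVs: E[XY] = E[X]*E[Y]
E[S] = 0.4
E[C] = 2
E[Z] = 0.4 * 2 = 0.8

0.8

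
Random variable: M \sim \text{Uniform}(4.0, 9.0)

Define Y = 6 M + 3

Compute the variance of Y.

For Y = aM + b: Var(Y) = a² * Var(M)
Var(M) = (9 - 4)^2/12 = 2.0833333
Var(Y) = 6² * 2.0833333 = 36 * 2.0833333 = 75

75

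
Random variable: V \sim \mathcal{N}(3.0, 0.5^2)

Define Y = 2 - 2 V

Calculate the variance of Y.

For Y = aV + b: Var(Y) = a² * Var(V)
Var(V) = 0.5^2 = 0.25
Var(Y) = (-2)² * 0.25 = 4 * 0.25 = 1

1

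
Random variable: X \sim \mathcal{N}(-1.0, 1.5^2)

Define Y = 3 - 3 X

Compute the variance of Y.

For Y = aX + b: Var(Y) = a² * Var(X)
Var(X) = 1.5^2 = 2.25
Var(Y) = (-3)² * 2.25 = 9 * 2.25 = 20.25

20.25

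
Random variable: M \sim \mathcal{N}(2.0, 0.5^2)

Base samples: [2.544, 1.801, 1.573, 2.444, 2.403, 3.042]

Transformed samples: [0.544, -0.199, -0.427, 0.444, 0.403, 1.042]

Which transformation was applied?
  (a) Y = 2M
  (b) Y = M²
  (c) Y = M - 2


Checking option (c) Y = M - 2:
  M = 2.544 -> Y = 0.544 ✓
  M = 1.801 -> Y = -0.199 ✓
  M = 1.573 -> Y = -0.427 ✓
All samples match this transformation.

(c) M - 2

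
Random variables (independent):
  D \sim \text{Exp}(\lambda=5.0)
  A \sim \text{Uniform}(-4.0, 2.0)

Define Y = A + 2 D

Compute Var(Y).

For independent RVs: Var(aX + bY) = a²Var(X) + b²Var(Y)
Var(D) = 0.04
Var(A) = 3
Var(Y) = 2²*0.04 + 1²*3
= 4*0.04 + 1*3 = 3.16

3.16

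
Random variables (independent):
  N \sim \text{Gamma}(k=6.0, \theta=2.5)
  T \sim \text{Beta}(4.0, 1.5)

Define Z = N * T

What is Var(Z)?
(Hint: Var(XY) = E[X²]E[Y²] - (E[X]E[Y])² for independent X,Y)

Var(XY) = E[X²]E[Y²] - (E[X]E[Y])²
E[N] = 15, Var(N) = 37.5
E[T] = 0.72727273, Var(T) = 0.03051494
E[N²] = 37.5 + 15² = 262.5
E[T²] = 0.03051494 + 0.72727273² = 0.55944056
Var(Z) = 262.5*0.55944056 - (15*0.72727273)²
= 146.85315 - 119.00826 = 27.844882

27.844882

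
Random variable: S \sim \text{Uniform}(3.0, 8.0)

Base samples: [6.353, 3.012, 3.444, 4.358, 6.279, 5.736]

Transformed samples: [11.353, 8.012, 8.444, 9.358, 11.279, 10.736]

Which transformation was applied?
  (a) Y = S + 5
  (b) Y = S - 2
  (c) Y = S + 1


Checking option (a) Y = S + 5:
  S = 6.353 -> Y = 11.353 ✓
  S = 3.012 -> Y = 8.012 ✓
  S = 3.444 -> Y = 8.444 ✓
All samples match this transformation.

(a) S + 5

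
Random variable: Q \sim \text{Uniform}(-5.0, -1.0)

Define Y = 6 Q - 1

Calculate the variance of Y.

For Y = aQ + b: Var(Y) = a² * Var(Q)
Var(Q) = (-1 + 5)^2/12 = 1.3333333
Var(Y) = 6² * 1.3333333 = 36 * 1.3333333 = 48

48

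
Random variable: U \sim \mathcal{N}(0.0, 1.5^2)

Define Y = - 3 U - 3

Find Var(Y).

For Y = aU + b: Var(Y) = a² * Var(U)
Var(U) = 1.5^2 = 2.25
Var(Y) = (-3)² * 2.25 = 9 * 2.25 = 20.25

20.25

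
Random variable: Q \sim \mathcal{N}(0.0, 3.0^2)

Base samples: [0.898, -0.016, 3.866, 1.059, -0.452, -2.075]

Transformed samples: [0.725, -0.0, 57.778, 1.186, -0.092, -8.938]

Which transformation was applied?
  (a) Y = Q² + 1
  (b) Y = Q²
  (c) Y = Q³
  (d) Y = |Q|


Checking option (c) Y = Q³:
  Q = 0.898 -> Y = 0.725 ✓
  Q = -0.016 -> Y = -0.0 ✓
  Q = 3.866 -> Y = 57.778 ✓
All samples match this transformation.

(c) Q³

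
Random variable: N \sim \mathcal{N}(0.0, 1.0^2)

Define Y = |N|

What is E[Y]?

For X ~ N(0, 1.0²), E[|X|] = sigma * sqrt(2/pi)
= 1.0 * sqrt(2/pi) = 0.79788456

0.79788456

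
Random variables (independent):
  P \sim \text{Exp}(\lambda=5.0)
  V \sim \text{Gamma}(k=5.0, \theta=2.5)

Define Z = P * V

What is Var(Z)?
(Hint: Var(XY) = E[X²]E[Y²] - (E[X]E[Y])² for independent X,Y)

Var(XY) = E[X²]E[Y²] - (E[X]E[Y])²
E[P] = 0.2, Var(P) = 0.04
E[V] = 12.5, Var(V) = 31.25
E[P²] = 0.04 + 0.2² = 0.08
E[V²] = 31.25 + 12.5² = 187.5
Var(Z) = 0.08*187.5 - (0.2*12.5)²
= 15 - 6.25 = 8.75

8.75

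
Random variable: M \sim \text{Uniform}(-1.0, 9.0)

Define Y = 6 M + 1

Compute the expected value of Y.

For Y = 6M + 1:
E[Y] = 6 * E[M] + 1
E[M] = (-1 + 9)/2 = 4
E[Y] = 6 * 4 + 1 = 25

25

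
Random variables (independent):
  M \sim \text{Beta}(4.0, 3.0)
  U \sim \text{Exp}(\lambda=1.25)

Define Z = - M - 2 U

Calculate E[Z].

E[Z] = -1*E[M] - 2*E[U]
E[M] = 0.57142857
E[U] = 0.8
E[Z] = -1*0.57142857 - 2*0.8 = -2.1714286

-2.1714286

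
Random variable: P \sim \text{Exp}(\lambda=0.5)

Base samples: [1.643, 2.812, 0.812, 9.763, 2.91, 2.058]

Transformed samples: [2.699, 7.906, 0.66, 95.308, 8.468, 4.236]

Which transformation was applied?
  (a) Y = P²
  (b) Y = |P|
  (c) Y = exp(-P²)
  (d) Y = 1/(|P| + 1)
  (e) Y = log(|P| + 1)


Checking option (a) Y = P²:
  P = 1.643 -> Y = 2.699 ✓
  P = 2.812 -> Y = 7.906 ✓
  P = 0.812 -> Y = 0.66 ✓
All samples match this transformation.

(a) P²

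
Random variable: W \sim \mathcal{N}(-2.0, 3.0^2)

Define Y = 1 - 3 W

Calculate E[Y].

For Y = -3W + 1:
E[Y] = -3 * E[W] + 1
E[W] = -2.0 = -2
E[Y] = -3 * (-2) + 1 = 7

7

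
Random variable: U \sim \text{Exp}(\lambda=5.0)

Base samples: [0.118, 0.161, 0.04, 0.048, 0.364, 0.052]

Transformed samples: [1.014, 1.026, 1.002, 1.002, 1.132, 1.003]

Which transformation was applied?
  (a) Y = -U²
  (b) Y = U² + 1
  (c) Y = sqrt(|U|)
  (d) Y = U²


Checking option (b) Y = U² + 1:
  U = 0.118 -> Y = 1.014 ✓
  U = 0.161 -> Y = 1.026 ✓
  U = 0.04 -> Y = 1.002 ✓
All samples match this transformation.

(b) U² + 1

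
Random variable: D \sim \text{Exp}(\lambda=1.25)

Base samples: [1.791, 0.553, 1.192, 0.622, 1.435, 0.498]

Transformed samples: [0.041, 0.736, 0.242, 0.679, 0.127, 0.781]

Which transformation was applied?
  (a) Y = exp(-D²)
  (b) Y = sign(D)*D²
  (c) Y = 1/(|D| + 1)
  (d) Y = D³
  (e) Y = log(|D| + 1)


Checking option (a) Y = exp(-D²):
  D = 1.791 -> Y = 0.041 ✓
  D = 0.553 -> Y = 0.736 ✓
  D = 1.192 -> Y = 0.242 ✓
All samples match this transformation.

(a) exp(-D²)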